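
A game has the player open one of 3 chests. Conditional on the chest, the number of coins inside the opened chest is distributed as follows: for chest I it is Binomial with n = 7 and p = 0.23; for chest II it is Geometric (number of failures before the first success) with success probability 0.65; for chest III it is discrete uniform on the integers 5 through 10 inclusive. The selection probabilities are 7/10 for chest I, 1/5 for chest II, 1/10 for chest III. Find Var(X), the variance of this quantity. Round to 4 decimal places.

Per component, I: μ=1.61, E[X²]=3.8318; II: μ=0.538462, E[X²]=1.11834; III: μ=7.5, E[X²]=59.1667.
E[X] = 0.7·1.61 + 0.2·0.538462 + 0.1·7.5 = 1.98469.
E[X²] = 0.7·3.8318 + 0.2·1.11834 + 0.1·59.1667 = 8.8226.
Var(X) = E[X²] − (E[X])² = 8.8226 − 3.939 = 4.88359.

4.8836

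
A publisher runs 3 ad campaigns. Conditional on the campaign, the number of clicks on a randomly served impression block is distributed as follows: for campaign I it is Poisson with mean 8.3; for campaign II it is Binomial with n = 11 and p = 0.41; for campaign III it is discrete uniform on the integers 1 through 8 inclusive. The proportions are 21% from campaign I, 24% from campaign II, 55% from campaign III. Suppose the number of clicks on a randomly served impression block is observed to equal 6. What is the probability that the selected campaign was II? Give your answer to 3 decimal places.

0.289

Likelihoods P(X=6 | ·): I: 0.112847; II: 0.156894; III: 0.125.
Posterior ∝ prior × likelihood. Numerator for II: 0.24·0.156894 = 0.0376545.
Normalizing constant: 0.21·0.112847 + 0.24·0.156894 + 0.55·0.125 = 0.130102.
P(II | observation) = 0.0376545 / 0.130102 = 0.289422.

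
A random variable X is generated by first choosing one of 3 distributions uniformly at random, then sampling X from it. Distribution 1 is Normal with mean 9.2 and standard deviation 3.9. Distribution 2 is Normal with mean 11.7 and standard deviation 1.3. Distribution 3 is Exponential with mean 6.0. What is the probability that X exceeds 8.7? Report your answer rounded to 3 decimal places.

0.592

Conditional on each component, P(X > 8.7): 1: 0.551007; 2: 0.989492; 3: 0.23457.
By total probability, P(X > 8.7) = 0.333333·0.551007 + 0.333333·0.989492 + 0.333333·0.23457 = 0.59169.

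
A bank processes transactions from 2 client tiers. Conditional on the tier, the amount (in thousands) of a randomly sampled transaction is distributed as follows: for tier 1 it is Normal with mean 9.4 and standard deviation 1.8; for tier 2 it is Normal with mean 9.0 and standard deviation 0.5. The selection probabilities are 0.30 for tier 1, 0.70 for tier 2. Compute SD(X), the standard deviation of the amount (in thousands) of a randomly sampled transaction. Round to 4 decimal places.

1.0866

Per component, 1: μ=9.4, E[X²]=91.6; 2: μ=9, E[X²]=81.25.
E[X] = 0.3·9.4 + 0.7·9 = 9.12.
E[X²] = 0.3·91.6 + 0.7·81.25 = 84.355.
Var(X) = E[X²] − (E[X])² = 84.355 − 83.1744 = 1.1806.
SD(X) = √1.1806 = 1.08655.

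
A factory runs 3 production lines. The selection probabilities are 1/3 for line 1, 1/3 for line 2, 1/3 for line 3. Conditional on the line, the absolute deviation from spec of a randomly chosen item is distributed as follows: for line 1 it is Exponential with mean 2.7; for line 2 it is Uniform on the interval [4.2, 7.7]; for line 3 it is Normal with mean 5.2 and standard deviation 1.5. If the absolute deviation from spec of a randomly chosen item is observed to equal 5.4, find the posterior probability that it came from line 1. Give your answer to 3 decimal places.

0.084

Likelihoods f(5.4 | ·): 1: 0.0501242; 2: 0.285714; 3: 0.263608.
Posterior ∝ prior × likelihood. Numerator for 1: 0.333333·0.0501242 = 0.0167081.
Normalizing constant: 0.333333·0.0501242 + 0.333333·0.285714 + 0.333333·0.263608 = 0.199815.
P(1 | observation) = 0.0167081 / 0.199815 = 0.0836175.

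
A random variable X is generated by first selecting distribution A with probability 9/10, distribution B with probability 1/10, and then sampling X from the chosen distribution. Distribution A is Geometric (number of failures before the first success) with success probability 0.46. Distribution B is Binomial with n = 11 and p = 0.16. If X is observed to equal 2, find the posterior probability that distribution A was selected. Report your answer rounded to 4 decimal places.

0.8046

Likelihoods P(X=2 | ·): A: 0.134136; B: 0.293168.
Posterior ∝ prior × likelihood. Numerator for A: 0.9·0.134136 = 0.120722.
Normalizing constant: 0.9·0.134136 + 0.1·0.293168 = 0.150039.
P(A | observation) = 0.120722 / 0.150039 = 0.804606.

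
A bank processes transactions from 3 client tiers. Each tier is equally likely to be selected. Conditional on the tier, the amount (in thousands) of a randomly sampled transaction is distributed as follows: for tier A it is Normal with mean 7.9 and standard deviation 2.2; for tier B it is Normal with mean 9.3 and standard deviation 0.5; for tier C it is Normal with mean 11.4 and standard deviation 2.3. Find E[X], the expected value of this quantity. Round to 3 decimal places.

Component means — A: 7.9; B: 9.3; C: 11.4.
E[X] = 0.333333·7.9 + 0.333333·9.3 + 0.333333·11.4 = 9.53333.

9.533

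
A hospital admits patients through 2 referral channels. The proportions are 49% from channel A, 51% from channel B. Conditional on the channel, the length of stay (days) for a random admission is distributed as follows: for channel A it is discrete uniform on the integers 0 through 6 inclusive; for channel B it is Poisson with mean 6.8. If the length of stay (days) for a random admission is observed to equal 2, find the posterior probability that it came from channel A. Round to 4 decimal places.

Likelihoods P(X=2 | ·): A: 0.142857; B: 0.0257505.
Posterior ∝ prior × likelihood. Numerator for A: 0.49·0.142857 = 0.07.
Normalizing constant: 0.49·0.142857 + 0.51·0.0257505 = 0.0831327.
P(A | observation) = 0.07 / 0.0831327 = 0.842027.

0.8420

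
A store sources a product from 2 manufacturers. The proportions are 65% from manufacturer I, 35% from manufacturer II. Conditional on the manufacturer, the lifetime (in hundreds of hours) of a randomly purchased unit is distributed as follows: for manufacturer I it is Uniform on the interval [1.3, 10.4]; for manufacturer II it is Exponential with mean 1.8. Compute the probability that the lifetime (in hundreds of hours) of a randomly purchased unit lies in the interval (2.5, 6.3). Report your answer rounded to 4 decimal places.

Conditional on each manufacturer, P(2.5 < X < 6.3): I: 0.417582; II: 0.219155.
By total probability, P(2.5 < X < 6.3) = 0.65·0.417582 + 0.35·0.219155 = 0.348133.

0.3481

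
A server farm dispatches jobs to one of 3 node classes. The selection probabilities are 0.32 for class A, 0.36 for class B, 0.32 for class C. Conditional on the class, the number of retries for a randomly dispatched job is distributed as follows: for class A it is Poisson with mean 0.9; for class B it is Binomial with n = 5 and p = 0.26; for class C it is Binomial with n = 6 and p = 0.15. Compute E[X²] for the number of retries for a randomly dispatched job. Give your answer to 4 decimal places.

2.0059

For each component E[X²] = Var + (mean)², giving A: 1.71; B: 2.652; C: 1.575.
Overall E[X²] = 0.32·1.71 + 0.36·2.652 + 0.32·1.575 = 2.00592.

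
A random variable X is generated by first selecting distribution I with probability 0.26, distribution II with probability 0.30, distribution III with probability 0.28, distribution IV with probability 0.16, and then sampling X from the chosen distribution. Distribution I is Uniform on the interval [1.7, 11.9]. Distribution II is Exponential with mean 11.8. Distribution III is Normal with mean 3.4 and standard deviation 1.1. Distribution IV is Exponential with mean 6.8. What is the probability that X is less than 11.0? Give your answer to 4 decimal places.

Conditional on each component, P(X < 11.0): I: 0.911765; II: 0.606315; III: 1; IV: 0.801635.
By total probability, P(X < 11.0) = 0.26·0.911765 + 0.3·0.606315 + 0.28·1 + 0.16·0.801635 = 0.827215.

0.8272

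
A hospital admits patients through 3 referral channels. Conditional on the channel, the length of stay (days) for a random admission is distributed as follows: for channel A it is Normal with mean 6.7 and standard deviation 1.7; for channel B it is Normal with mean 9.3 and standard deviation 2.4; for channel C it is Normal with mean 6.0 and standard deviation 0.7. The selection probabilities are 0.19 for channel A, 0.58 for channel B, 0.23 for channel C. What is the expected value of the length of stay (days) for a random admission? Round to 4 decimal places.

8.0470

Component means — A: 6.7; B: 9.3; C: 6.
E[X] = 0.19·6.7 + 0.58·9.3 + 0.23·6 = 8.047.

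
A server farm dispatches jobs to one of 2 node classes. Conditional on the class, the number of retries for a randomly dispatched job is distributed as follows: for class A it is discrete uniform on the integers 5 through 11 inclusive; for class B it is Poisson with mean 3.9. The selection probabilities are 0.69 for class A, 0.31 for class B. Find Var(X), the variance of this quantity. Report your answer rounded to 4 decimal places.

Per component, A: μ=8, E[X²]=68; B: μ=3.9, E[X²]=19.11.
E[X] = 0.69·8 + 0.31·3.9 = 6.729.
E[X²] = 0.69·68 + 0.31·19.11 = 52.8441.
Var(X) = E[X²] − (E[X])² = 52.8441 − 45.2794 = 7.56466.

7.5647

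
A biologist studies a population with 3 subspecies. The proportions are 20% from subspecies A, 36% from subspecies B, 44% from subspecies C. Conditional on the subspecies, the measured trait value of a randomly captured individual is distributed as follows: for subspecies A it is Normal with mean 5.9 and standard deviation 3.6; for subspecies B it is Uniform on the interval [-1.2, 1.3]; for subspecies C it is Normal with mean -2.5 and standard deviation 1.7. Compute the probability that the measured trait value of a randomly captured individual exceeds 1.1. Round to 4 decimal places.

0.2181

Conditional on each subspecies, P(X > 1.1): A: 0.908789; B: 0.08; C: 0.0171025.
By total probability, P(X > 1.1) = 0.2·0.908789 + 0.36·0.08 + 0.44·0.0171025 = 0.218083.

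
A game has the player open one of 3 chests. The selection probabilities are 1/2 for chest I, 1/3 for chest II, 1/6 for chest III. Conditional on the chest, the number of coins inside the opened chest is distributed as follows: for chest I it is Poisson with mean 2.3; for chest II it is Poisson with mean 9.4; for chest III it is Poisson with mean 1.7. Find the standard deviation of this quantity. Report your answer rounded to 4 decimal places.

4.0364

Per component, I: μ=2.3, E[X²]=7.59; II: μ=9.4, E[X²]=97.76; III: μ=1.7, E[X²]=4.59.
E[X] = 0.5·2.3 + 0.333333·9.4 + 0.166667·1.7 = 4.56667.
E[X²] = 0.5·7.59 + 0.333333·97.76 + 0.166667·4.59 = 37.1467.
Var(X) = E[X²] − (E[X])² = 37.1467 − 20.8544 = 16.2922.
SD(X) = √16.2922 = 4.03636.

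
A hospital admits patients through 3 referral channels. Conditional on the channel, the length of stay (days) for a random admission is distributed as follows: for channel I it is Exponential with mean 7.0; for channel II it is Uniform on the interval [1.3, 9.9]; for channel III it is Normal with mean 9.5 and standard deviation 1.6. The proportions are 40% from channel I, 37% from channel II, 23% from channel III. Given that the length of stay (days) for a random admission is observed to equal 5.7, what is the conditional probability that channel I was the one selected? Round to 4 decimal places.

Likelihoods f(5.7 | ·): I: 0.0632794; II: 0.116279; III: 0.0148574.
Posterior ∝ prior × likelihood. Numerator for I: 0.4·0.0632794 = 0.0253117.
Normalizing constant: 0.4·0.0632794 + 0.37·0.116279 + 0.23·0.0148574 = 0.0717522.
P(I | observation) = 0.0253117 / 0.0717522 = 0.352766.

0.3528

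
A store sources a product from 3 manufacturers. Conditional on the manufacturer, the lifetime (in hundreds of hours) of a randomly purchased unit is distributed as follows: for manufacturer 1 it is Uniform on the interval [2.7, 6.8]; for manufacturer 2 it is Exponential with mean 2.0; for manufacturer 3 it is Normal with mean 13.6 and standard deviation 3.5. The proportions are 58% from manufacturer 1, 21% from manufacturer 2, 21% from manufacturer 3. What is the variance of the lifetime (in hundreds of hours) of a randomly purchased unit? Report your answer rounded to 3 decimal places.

Per component, 1: μ=4.75, E[X²]=23.9633; 2: μ=2, E[X²]=8; 3: μ=13.6, E[X²]=197.21.
E[X] = 0.58·4.75 + 0.21·2 + 0.21·13.6 = 6.031.
E[X²] = 0.58·23.9633 + 0.21·8 + 0.21·197.21 = 56.9928.
Var(X) = E[X²] − (E[X])² = 56.9928 − 36.373 = 20.6199.

20.620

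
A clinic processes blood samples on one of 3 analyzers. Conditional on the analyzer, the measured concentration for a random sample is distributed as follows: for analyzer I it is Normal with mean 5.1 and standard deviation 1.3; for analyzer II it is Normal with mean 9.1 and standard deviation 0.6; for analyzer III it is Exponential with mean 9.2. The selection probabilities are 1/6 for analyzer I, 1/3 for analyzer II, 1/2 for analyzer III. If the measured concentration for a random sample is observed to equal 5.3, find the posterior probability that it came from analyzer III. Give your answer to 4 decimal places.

0.3767

Likelihoods f(5.3 | ·): I: 0.303268; II: 1.29641e-09; III: 0.0610971.
Posterior ∝ prior × likelihood. Numerator for III: 0.5·0.0610971 = 0.0305486.
Normalizing constant: 0.166667·0.303268 + 0.333333·1.29641e-09 + 0.5·0.0610971 = 0.0810933.
P(III | observation) = 0.0305486 / 0.0810933 = 0.376709.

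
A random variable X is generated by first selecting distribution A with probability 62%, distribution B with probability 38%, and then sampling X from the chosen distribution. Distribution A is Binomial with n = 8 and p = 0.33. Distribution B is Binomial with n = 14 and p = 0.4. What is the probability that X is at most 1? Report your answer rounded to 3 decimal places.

Conditional on each component, P(X ≤ 1): A: 0.20061; B: 0.00809763.
By total probability, P(X ≤ 1) = 0.62·0.20061 + 0.38·0.00809763 = 0.127455.

0.127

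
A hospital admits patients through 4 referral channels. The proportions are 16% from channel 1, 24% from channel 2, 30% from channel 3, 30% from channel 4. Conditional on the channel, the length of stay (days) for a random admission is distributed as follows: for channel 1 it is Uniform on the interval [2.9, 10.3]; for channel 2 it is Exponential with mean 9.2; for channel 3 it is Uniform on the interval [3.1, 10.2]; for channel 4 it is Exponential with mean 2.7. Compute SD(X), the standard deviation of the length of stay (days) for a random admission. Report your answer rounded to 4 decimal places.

5.5132

Per component, 1: μ=6.6, E[X²]=48.1233; 2: μ=9.2, E[X²]=169.28; 3: μ=6.65, E[X²]=48.4233; 4: μ=2.7, E[X²]=14.58.
E[X] = 0.16·6.6 + 0.24·9.2 + 0.3·6.65 + 0.3·2.7 = 6.069.
E[X²] = 0.16·48.1233 + 0.24·169.28 + 0.3·48.4233 + 0.3·14.58 = 67.2279.
Var(X) = E[X²] − (E[X])² = 67.2279 − 36.8328 = 30.3952.
SD(X) = √30.3952 = 5.51318.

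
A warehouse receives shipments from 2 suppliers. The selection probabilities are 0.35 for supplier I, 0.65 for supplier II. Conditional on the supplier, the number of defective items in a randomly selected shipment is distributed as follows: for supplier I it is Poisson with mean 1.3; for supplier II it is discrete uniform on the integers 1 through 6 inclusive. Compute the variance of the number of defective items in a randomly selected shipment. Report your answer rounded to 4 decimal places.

Per component, I: μ=1.3, E[X²]=2.99; II: μ=3.5, E[X²]=15.1667.
E[X] = 0.35·1.3 + 0.65·3.5 = 2.73.
E[X²] = 0.35·2.99 + 0.65·15.1667 = 10.9048.
Var(X) = E[X²] − (E[X])² = 10.9048 − 7.4529 = 3.45193.

3.4519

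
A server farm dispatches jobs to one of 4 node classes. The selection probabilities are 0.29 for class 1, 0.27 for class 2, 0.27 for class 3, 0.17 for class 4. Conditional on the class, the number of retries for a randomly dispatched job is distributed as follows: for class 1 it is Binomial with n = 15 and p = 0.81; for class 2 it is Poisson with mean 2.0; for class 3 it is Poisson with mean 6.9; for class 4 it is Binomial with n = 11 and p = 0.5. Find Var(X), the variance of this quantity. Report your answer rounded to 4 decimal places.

Per component, 1: μ=12.15, E[X²]=149.931; 2: μ=2, E[X²]=6; 3: μ=6.9, E[X²]=54.51; 4: μ=5.5, E[X²]=33.
E[X] = 0.29·12.15 + 0.27·2 + 0.27·6.9 + 0.17·5.5 = 6.8615.
E[X²] = 0.29·149.931 + 0.27·6 + 0.27·54.51 + 0.17·33 = 65.4277.
Var(X) = E[X²] − (E[X])² = 65.4277 − 47.0802 = 18.3475.

18.3475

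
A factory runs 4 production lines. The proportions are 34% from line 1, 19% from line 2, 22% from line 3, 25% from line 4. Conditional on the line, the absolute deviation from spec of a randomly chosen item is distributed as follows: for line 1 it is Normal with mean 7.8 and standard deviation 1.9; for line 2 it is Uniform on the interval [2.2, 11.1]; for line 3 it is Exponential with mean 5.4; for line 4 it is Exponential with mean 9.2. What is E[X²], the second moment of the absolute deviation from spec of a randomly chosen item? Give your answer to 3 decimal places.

For each component E[X²] = Var + (mean)², giving 1: 64.45; 2: 50.8233; 3: 58.32; 4: 169.28.
Overall E[X²] = 0.34·64.45 + 0.19·50.8233 + 0.22·58.32 + 0.25·169.28 = 86.7198.

86.720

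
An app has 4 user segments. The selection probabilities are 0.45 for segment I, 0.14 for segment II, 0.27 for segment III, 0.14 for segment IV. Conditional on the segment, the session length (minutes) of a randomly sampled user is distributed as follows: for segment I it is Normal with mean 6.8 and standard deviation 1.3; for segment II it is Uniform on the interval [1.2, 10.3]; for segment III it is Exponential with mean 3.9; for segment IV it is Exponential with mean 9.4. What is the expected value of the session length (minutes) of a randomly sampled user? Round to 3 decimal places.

6.234

Component means — I: 6.8; II: 5.75; III: 3.9; IV: 9.4.
E[X] = 0.45·6.8 + 0.14·5.75 + 0.27·3.9 + 0.14·9.4 = 6.234.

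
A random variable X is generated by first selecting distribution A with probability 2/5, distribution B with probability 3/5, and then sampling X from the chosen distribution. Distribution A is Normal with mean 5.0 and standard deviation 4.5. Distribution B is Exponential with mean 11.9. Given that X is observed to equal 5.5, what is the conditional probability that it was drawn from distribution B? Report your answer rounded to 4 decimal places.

0.4740

Likelihoods f(5.5 | ·): A: 0.0881083; B: 0.0529333.
Posterior ∝ prior × likelihood. Numerator for B: 0.6·0.0529333 = 0.03176.
Normalizing constant: 0.4·0.0881083 + 0.6·0.0529333 = 0.0670033.
P(B | observation) = 0.03176 / 0.0670033 = 0.474006.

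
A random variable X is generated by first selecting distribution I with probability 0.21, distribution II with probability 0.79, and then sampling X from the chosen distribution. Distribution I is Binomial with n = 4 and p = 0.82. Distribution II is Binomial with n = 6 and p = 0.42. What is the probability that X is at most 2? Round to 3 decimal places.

Conditional on each component, P(X ≤ 2): I: 0.150893; II: 0.502905.
By total probability, P(X ≤ 2) = 0.21·0.150893 + 0.79·0.502905 = 0.428983.

0.429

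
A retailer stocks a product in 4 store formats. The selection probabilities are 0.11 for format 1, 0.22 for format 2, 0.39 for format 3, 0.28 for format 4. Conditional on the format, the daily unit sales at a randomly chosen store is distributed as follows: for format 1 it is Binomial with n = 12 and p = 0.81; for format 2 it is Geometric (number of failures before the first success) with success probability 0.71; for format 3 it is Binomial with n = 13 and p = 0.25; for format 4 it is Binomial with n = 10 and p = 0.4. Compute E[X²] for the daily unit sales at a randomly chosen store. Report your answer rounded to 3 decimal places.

For each component E[X²] = Var + (mean)², giving 1: 96.3252; 2: 0.742115; 3: 13; 4: 18.4.
Overall E[X²] = 0.11·96.3252 + 0.22·0.742115 + 0.39·13 + 0.28·18.4 = 20.981.

20.981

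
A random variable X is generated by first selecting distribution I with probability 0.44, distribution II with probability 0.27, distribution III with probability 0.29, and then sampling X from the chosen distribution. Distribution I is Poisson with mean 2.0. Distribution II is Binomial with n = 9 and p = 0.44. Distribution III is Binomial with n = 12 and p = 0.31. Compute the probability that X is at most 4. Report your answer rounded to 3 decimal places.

0.793

Conditional on each component, P(X ≤ 4): I: 0.947347; II: 0.644858; III: 0.696821.
By total probability, P(X ≤ 4) = 0.44·0.947347 + 0.27·0.644858 + 0.29·0.696821 = 0.793022.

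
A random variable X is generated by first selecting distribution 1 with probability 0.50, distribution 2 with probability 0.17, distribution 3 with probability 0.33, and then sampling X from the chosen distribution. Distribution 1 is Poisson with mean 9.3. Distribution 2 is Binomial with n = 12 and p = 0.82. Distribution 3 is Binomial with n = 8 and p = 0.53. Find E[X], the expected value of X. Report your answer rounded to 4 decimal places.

Component means — 1: 9.3; 2: 9.84; 3: 4.24.
E[X] = 0.5·9.3 + 0.17·9.84 + 0.33·4.24 = 7.722.

7.7220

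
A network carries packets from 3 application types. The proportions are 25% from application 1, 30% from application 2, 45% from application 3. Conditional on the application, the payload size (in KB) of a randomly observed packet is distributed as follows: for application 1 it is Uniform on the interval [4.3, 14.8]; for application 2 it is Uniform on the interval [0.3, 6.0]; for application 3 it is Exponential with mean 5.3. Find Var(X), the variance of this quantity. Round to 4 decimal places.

21.4777

Per component, 1: μ=9.55, E[X²]=100.39; 2: μ=3.15, E[X²]=12.63; 3: μ=5.3, E[X²]=56.18.
E[X] = 0.25·9.55 + 0.3·3.15 + 0.45·5.3 = 5.7175.
E[X²] = 0.25·100.39 + 0.3·12.63 + 0.45·56.18 = 54.1675.
Var(X) = E[X²] − (E[X])² = 54.1675 − 32.6898 = 21.4777.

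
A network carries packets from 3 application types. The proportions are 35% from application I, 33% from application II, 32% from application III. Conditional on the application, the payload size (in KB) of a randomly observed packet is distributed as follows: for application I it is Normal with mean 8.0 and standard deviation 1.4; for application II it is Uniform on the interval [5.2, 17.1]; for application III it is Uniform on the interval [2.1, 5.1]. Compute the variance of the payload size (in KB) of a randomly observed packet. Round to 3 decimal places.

Per component, I: μ=8, E[X²]=65.96; II: μ=11.15, E[X²]=136.123; III: μ=3.6, E[X²]=13.71.
E[X] = 0.35·8 + 0.33·11.15 + 0.32·3.6 = 7.6315.
E[X²] = 0.35·65.96 + 0.33·136.123 + 0.32·13.71 = 72.3939.
Var(X) = E[X²] − (E[X])² = 72.3939 − 58.2398 = 14.1541.

14.154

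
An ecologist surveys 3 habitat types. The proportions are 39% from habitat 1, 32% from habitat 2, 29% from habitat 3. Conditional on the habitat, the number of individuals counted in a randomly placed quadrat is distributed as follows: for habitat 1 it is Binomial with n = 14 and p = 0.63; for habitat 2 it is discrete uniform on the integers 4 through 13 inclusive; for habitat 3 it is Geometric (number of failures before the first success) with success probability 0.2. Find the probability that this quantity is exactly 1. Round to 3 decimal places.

Conditional on each habitat, P(X = 1): 1: 2.14828e-05; 2: 0; 3: 0.16.
By total probability, P(X = 1) = 0.39·2.14828e-05 + 0.32·0 + 0.29·0.16 = 0.0464084.

0.046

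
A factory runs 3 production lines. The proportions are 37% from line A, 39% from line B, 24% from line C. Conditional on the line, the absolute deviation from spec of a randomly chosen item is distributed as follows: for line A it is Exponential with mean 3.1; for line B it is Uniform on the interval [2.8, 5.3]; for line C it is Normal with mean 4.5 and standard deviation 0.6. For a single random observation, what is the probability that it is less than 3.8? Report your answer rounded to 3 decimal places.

Conditional on each line, P(X < 3.8): A: 0.706479; B: 0.4; C: 0.121673.
By total probability, P(X < 3.8) = 0.37·0.706479 + 0.39·0.4 + 0.24·0.121673 = 0.446599.

0.447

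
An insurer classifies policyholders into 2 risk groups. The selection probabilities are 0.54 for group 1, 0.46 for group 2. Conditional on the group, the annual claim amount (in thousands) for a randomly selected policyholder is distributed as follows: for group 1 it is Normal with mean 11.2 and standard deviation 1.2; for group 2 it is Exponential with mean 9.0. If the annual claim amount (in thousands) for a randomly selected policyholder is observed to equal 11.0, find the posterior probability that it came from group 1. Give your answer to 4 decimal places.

0.9216

Likelihoods f(11.0 | ·): 1: 0.327866; 2: 0.0327305.
Posterior ∝ prior × likelihood. Numerator for 1: 0.54·0.327866 = 0.177048.
Normalizing constant: 0.54·0.327866 + 0.46·0.0327305 = 0.192104.
P(1 | observation) = 0.177048 / 0.192104 = 0.921626.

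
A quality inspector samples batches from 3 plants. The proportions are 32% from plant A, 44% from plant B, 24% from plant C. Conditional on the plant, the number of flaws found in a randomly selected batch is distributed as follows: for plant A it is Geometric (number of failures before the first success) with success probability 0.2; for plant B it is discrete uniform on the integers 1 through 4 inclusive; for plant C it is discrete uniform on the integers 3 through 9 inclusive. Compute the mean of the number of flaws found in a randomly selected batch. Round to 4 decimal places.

Component means — A: 4; B: 2.5; C: 6.
E[X] = 0.32·4 + 0.44·2.5 + 0.24·6 = 3.82.

3.8200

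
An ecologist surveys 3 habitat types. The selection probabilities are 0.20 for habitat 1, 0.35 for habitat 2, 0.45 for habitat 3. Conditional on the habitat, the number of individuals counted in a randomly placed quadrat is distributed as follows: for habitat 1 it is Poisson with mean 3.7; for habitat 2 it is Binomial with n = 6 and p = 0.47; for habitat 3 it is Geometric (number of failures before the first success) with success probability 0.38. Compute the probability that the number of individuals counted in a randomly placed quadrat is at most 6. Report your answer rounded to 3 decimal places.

Conditional on each habitat, P(X ≤ 6): 1: 0.918191; 2: 1; 3: 0.964784.
By total probability, P(X ≤ 6) = 0.2·0.918191 + 0.35·1 + 0.45·0.964784 = 0.967791.

0.968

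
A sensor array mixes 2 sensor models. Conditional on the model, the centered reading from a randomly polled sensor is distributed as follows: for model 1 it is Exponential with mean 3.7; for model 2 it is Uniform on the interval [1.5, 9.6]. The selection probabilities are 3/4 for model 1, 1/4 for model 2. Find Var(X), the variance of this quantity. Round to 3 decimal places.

12.276

Per component, 1: μ=3.7, E[X²]=27.38; 2: μ=5.55, E[X²]=36.27.
E[X] = 0.75·3.7 + 0.25·5.55 = 4.1625.
E[X²] = 0.75·27.38 + 0.25·36.27 = 29.6025.
Var(X) = E[X²] − (E[X])² = 29.6025 − 17.3264 = 12.2761.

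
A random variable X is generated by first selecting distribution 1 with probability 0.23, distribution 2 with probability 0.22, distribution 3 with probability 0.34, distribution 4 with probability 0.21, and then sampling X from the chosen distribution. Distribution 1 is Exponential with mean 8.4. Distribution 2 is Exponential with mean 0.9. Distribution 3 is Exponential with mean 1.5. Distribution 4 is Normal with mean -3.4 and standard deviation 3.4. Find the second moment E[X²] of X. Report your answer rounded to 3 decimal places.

For each component E[X²] = Var + (mean)², giving 1: 141.12; 2: 1.62; 3: 4.5; 4: 23.12.
Overall E[X²] = 0.23·141.12 + 0.22·1.62 + 0.34·4.5 + 0.21·23.12 = 39.1992.

39.199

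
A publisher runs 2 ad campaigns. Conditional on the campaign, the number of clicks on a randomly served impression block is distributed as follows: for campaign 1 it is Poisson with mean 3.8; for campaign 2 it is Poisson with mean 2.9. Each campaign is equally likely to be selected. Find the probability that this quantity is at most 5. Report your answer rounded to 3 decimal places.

0.871

Conditional on each campaign, P(X ≤ 5): 1: 0.815556; 2: 0.925826.
By total probability, P(X ≤ 5) = 0.5·0.815556 + 0.5·0.925826 = 0.870691.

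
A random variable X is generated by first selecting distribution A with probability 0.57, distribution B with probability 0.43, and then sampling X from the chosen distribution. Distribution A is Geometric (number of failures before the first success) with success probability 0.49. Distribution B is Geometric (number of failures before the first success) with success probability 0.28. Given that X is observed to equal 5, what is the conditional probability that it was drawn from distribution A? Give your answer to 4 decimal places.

0.2926

Likelihoods P(X=5 | ·): A: 0.0169062; B: 0.0541777.
Posterior ∝ prior × likelihood. Numerator for A: 0.57·0.0169062 = 0.00963656.
Normalizing constant: 0.57·0.0169062 + 0.43·0.0541777 = 0.032933.
P(A | observation) = 0.00963656 / 0.032933 = 0.292611.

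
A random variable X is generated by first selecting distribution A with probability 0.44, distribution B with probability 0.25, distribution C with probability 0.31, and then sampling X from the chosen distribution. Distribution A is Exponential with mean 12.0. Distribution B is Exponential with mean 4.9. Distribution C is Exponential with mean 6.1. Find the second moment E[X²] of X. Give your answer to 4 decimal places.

161.7952

For each component E[X²] = Var + (mean)², giving A: 288; B: 48.02; C: 74.42.
Overall E[X²] = 0.44·288 + 0.25·48.02 + 0.31·74.42 = 161.795.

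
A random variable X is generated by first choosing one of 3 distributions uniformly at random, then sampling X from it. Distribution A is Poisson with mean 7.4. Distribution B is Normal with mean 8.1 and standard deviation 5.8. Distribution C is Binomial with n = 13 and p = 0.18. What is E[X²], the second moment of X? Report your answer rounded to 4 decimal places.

For each component E[X²] = Var + (mean)², giving A: 62.16; B: 99.25; C: 7.3944.
Overall E[X²] = 0.333333·62.16 + 0.333333·99.25 + 0.333333·7.3944 = 56.2681.

56.2681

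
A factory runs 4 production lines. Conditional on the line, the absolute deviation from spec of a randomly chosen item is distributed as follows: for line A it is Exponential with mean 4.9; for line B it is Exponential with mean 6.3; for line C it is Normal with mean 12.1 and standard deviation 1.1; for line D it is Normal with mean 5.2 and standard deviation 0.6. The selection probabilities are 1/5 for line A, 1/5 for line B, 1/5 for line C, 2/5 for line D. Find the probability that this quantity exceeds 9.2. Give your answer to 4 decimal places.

Conditional on each line, P(X > 9.2): A: 0.152964; B: 0.232163; C: 0.99581; D: 1.3084e-11.
By total probability, P(X > 9.2) = 0.2·0.152964 + 0.2·0.232163 + 0.2·0.99581 + 0.4·1.3084e-11 = 0.276187.

0.2762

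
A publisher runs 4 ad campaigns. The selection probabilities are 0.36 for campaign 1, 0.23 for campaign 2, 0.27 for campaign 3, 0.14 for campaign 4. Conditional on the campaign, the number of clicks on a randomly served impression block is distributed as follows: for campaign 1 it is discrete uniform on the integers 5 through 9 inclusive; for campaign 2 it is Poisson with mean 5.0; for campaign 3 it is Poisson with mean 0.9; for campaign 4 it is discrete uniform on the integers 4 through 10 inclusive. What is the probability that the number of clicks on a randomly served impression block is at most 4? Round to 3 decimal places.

0.391

Conditional on each campaign, P(X ≤ 4): 1: 0; 2: 0.440493; 3: 0.997656; 4: 0.142857.
By total probability, P(X ≤ 4) = 0.36·0 + 0.23·0.440493 + 0.27·0.997656 + 0.14·0.142857 = 0.390681.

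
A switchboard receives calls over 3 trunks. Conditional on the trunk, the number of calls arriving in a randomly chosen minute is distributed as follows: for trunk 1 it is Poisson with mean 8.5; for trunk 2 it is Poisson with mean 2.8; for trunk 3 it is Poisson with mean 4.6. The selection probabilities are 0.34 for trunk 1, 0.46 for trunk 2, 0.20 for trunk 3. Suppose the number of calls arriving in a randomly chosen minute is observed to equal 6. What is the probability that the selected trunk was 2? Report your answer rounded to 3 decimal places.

0.230

Likelihoods P(X=6 | ·): 1: 0.106581; 2: 0.0406997; 3: 0.13227.
Posterior ∝ prior × likelihood. Numerator for 2: 0.46·0.0406997 = 0.0187219.
Normalizing constant: 0.34·0.106581 + 0.46·0.0406997 + 0.2·0.13227 = 0.0814132.
P(2 | observation) = 0.0187219 / 0.0814132 = 0.229961.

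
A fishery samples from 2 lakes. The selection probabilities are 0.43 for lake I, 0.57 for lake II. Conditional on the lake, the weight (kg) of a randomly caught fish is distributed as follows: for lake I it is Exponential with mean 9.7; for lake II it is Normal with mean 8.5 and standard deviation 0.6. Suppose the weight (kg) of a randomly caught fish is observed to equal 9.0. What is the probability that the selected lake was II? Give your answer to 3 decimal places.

Likelihoods f(9.0 | ·): I: 0.0407638; II: 0.469853.
Posterior ∝ prior × likelihood. Numerator for II: 0.57·0.469853 = 0.267816.
Normalizing constant: 0.43·0.0407638 + 0.57·0.469853 = 0.285345.
P(II | observation) = 0.267816 / 0.285345 = 0.938571.

0.939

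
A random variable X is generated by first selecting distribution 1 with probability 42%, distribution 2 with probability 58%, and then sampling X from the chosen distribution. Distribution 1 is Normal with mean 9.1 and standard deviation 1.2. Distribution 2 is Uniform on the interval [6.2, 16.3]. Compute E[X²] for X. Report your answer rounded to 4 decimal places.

For each component E[X²] = Var + (mean)², giving 1: 84.25; 2: 135.063.
Overall E[X²] = 0.42·84.25 + 0.58·135.063 = 113.722.

113.7217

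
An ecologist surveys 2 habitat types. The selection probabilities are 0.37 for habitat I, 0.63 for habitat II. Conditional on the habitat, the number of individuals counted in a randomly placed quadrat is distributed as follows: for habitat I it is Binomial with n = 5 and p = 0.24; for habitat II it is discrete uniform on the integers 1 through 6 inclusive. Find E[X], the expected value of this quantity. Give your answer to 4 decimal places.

2.6490

Component means — I: 1.2; II: 3.5.
E[X] = 0.37·1.2 + 0.63·3.5 = 2.649.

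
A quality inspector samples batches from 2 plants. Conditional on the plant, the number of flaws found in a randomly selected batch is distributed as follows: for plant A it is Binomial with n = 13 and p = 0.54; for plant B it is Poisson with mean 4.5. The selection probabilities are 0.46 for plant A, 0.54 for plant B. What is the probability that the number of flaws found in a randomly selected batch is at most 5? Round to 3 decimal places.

0.471

Conditional on each plant, P(X ≤ 5): A: 0.19875; B: 0.70293.
By total probability, P(X ≤ 5) = 0.46·0.19875 + 0.54·0.70293 = 0.471008.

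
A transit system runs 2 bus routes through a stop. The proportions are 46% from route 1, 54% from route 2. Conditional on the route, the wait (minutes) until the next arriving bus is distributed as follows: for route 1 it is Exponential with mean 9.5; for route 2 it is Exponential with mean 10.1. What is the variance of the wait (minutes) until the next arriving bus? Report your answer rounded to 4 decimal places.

Per component, 1: μ=9.5, E[X²]=180.5; 2: μ=10.1, E[X²]=204.02.
E[X] = 0.46·9.5 + 0.54·10.1 = 9.824.
E[X²] = 0.46·180.5 + 0.54·204.02 = 193.201.
Var(X) = E[X²] − (E[X])² = 193.201 − 96.511 = 96.6898.

96.6898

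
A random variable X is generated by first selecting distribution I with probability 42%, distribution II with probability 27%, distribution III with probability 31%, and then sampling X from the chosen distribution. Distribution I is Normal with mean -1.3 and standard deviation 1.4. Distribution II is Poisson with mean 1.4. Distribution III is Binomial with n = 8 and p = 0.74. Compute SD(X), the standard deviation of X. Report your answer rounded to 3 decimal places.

3.317

Per component, I: μ=-1.3, E[X²]=3.65; II: μ=1.4, E[X²]=3.36; III: μ=5.92, E[X²]=36.5856.
E[X] = 0.42·-1.3 + 0.27·1.4 + 0.31·5.92 = 1.6672.
E[X²] = 0.42·3.65 + 0.27·3.36 + 0.31·36.5856 = 13.7817.
Var(X) = E[X²] − (E[X])² = 13.7817 − 2.77956 = 11.0022.
SD(X) = √11.0022 = 3.31695.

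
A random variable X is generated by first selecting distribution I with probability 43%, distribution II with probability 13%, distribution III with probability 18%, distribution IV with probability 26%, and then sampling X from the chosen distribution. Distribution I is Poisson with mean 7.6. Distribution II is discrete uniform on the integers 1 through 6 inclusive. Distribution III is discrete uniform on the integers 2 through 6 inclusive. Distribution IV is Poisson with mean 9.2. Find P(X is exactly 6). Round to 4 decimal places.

0.1374

Conditional on each component, P(X = 6): I: 0.13394; II: 0.166667; III: 0.2; IV: 0.0850913.
By total probability, P(X = 6) = 0.43·0.13394 + 0.13·0.166667 + 0.18·0.2 + 0.26·0.0850913 = 0.137385.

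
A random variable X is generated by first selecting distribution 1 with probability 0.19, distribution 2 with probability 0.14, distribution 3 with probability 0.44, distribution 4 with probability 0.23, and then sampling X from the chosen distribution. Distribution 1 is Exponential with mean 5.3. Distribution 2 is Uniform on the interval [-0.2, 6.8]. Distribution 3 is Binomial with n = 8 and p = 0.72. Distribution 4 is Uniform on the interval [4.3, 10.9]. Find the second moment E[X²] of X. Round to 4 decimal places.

42.1979

For each component E[X²] = Var + (mean)², giving 1: 56.18; 2: 14.9733; 3: 34.7904; 4: 61.39.
Overall E[X²] = 0.19·56.18 + 0.14·14.9733 + 0.44·34.7904 + 0.23·61.39 = 42.1979.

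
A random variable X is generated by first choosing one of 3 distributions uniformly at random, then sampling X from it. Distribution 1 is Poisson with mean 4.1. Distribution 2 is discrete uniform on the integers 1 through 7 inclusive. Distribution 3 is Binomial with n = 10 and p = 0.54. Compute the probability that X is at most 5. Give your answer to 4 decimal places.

Conditional on each component, P(X ≤ 5): 1: 0.769312; 2: 0.714286; 3: 0.521557.
By total probability, P(X ≤ 5) = 0.333333·0.769312 + 0.333333·0.714286 + 0.333333·0.521557 = 0.668385.

0.6684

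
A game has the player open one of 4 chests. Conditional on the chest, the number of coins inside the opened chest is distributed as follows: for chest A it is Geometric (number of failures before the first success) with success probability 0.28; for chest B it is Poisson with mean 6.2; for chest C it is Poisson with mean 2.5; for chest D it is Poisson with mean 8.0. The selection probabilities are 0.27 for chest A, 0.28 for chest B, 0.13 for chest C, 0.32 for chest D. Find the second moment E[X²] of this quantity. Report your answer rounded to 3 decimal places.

40.942

For each component E[X²] = Var + (mean)², giving A: 15.7959; B: 44.64; C: 8.75; D: 72.
Overall E[X²] = 0.27·15.7959 + 0.28·44.64 + 0.13·8.75 + 0.32·72 = 40.9416.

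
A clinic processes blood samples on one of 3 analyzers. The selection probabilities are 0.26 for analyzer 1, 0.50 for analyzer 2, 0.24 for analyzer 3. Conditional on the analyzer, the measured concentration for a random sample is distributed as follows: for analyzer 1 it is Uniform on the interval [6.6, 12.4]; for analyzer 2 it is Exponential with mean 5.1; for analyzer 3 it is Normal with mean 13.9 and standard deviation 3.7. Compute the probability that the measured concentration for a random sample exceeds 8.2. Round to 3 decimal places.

0.514

Conditional on each analyzer, P(X > 8.2): 1: 0.724138; 2: 0.200319; 3: 0.938286.
By total probability, P(X > 8.2) = 0.26·0.724138 + 0.5·0.200319 + 0.24·0.938286 = 0.513624.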